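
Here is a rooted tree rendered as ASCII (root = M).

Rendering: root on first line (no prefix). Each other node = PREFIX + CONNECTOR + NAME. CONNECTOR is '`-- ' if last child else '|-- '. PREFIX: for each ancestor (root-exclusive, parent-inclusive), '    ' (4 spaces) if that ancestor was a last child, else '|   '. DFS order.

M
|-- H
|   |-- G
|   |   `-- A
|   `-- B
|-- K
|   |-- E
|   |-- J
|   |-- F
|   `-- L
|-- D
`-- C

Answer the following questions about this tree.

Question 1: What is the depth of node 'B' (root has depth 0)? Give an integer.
Answer: 2

Derivation:
Path from root to B: M -> H -> B
Depth = number of edges = 2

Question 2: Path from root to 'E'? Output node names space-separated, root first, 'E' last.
Walk down from root: M -> K -> E

Answer: M K E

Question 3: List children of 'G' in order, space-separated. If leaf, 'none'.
Answer: A

Derivation:
Node G's children (from adjacency): A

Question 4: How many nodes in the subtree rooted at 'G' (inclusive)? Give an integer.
Answer: 2

Derivation:
Subtree rooted at G contains: A, G
Count = 2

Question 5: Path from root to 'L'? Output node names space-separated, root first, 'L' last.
Answer: M K L

Derivation:
Walk down from root: M -> K -> L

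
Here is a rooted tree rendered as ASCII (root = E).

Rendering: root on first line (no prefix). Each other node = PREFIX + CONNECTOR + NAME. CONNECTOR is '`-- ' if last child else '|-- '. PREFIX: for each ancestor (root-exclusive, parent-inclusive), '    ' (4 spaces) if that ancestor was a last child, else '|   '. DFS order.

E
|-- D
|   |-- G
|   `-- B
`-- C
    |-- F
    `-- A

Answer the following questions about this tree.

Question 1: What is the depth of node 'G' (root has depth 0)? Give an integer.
Answer: 2

Derivation:
Path from root to G: E -> D -> G
Depth = number of edges = 2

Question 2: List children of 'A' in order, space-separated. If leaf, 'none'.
Node A's children (from adjacency): (leaf)

Answer: none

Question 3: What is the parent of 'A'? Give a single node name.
Answer: C

Derivation:
Scan adjacency: A appears as child of C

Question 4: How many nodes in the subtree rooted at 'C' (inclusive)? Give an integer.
Answer: 3

Derivation:
Subtree rooted at C contains: A, C, F
Count = 3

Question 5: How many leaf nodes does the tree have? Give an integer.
Answer: 4

Derivation:
Leaves (nodes with no children): A, B, F, G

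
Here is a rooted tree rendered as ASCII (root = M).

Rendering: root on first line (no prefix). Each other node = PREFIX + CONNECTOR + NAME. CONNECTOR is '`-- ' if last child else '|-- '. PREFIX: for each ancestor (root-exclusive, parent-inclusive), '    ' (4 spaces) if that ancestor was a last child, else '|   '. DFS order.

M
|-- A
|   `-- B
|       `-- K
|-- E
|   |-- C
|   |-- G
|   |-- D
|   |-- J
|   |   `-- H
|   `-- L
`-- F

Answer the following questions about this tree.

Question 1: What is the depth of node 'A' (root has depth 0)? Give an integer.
Path from root to A: M -> A
Depth = number of edges = 1

Answer: 1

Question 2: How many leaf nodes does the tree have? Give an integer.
Leaves (nodes with no children): C, D, F, G, H, K, L

Answer: 7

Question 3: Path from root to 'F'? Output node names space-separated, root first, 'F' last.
Answer: M F

Derivation:
Walk down from root: M -> F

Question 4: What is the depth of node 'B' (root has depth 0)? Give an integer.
Answer: 2

Derivation:
Path from root to B: M -> A -> B
Depth = number of edges = 2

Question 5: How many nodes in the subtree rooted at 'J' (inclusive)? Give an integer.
Answer: 2

Derivation:
Subtree rooted at J contains: H, J
Count = 2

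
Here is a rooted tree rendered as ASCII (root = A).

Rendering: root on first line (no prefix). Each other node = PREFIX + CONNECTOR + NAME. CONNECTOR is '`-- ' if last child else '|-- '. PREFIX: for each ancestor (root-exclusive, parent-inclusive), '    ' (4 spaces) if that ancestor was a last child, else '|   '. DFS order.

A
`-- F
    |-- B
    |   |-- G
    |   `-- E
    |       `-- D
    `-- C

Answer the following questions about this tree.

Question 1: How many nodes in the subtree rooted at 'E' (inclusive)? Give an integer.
Subtree rooted at E contains: D, E
Count = 2

Answer: 2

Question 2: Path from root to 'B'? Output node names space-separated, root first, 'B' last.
Walk down from root: A -> F -> B

Answer: A F B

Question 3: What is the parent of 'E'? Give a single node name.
Answer: B

Derivation:
Scan adjacency: E appears as child of B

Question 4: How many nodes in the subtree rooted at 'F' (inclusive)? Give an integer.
Subtree rooted at F contains: B, C, D, E, F, G
Count = 6

Answer: 6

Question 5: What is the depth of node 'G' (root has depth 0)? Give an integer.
Path from root to G: A -> F -> B -> G
Depth = number of edges = 3

Answer: 3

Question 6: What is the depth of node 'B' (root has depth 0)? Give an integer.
Answer: 2

Derivation:
Path from root to B: A -> F -> B
Depth = number of edges = 2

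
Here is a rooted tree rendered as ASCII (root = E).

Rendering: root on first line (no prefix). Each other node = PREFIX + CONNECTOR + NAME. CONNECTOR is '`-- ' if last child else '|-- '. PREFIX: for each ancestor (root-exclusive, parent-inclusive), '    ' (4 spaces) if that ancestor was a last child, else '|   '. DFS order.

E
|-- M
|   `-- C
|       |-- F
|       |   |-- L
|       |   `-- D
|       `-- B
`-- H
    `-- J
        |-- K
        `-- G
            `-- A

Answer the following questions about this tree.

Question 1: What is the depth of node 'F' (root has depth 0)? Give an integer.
Answer: 3

Derivation:
Path from root to F: E -> M -> C -> F
Depth = number of edges = 3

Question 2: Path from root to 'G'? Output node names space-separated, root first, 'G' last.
Answer: E H J G

Derivation:
Walk down from root: E -> H -> J -> G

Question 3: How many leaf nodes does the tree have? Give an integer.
Answer: 5

Derivation:
Leaves (nodes with no children): A, B, D, K, L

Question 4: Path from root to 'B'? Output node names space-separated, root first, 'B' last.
Answer: E M C B

Derivation:
Walk down from root: E -> M -> C -> B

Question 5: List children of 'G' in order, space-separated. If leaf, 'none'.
Answer: A

Derivation:
Node G's children (from adjacency): A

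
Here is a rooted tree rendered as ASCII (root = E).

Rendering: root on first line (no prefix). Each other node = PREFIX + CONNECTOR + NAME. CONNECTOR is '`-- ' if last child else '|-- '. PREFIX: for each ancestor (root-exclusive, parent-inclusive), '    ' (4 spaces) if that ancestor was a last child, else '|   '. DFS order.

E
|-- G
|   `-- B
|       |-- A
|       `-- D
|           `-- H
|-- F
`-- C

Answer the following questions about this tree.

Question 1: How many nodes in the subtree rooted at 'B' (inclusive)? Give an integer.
Subtree rooted at B contains: A, B, D, H
Count = 4

Answer: 4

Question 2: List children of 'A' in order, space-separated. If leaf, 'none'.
Node A's children (from adjacency): (leaf)

Answer: none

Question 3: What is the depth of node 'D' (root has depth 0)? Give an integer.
Path from root to D: E -> G -> B -> D
Depth = number of edges = 3

Answer: 3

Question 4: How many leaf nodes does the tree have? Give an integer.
Leaves (nodes with no children): A, C, F, H

Answer: 4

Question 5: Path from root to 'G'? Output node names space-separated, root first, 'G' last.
Answer: E G

Derivation:
Walk down from root: E -> G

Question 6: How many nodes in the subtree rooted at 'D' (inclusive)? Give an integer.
Answer: 2

Derivation:
Subtree rooted at D contains: D, H
Count = 2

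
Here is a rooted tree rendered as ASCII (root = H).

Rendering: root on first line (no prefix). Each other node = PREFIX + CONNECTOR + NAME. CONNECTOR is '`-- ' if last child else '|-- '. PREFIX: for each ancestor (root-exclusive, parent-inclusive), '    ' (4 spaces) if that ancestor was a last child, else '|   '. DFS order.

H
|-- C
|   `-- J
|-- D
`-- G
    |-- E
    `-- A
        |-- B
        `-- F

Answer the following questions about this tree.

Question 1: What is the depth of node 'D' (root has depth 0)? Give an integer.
Answer: 1

Derivation:
Path from root to D: H -> D
Depth = number of edges = 1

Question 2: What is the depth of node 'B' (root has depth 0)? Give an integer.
Path from root to B: H -> G -> A -> B
Depth = number of edges = 3

Answer: 3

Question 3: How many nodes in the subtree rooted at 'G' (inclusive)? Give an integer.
Answer: 5

Derivation:
Subtree rooted at G contains: A, B, E, F, G
Count = 5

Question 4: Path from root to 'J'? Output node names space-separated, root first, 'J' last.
Answer: H C J

Derivation:
Walk down from root: H -> C -> J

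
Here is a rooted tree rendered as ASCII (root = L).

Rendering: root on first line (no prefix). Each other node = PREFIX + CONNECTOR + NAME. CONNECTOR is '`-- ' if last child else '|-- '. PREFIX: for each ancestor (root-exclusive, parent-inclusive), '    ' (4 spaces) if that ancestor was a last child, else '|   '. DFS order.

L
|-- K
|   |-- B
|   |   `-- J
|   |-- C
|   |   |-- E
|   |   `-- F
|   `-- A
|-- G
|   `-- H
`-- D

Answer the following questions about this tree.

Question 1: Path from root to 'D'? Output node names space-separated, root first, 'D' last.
Answer: L D

Derivation:
Walk down from root: L -> D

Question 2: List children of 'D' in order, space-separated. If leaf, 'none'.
Answer: none

Derivation:
Node D's children (from adjacency): (leaf)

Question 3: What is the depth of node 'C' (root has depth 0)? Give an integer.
Answer: 2

Derivation:
Path from root to C: L -> K -> C
Depth = number of edges = 2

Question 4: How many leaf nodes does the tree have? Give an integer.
Leaves (nodes with no children): A, D, E, F, H, J

Answer: 6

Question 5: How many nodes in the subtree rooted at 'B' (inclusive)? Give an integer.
Subtree rooted at B contains: B, J
Count = 2

Answer: 2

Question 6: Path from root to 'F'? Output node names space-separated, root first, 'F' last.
Walk down from root: L -> K -> C -> F

Answer: L K C F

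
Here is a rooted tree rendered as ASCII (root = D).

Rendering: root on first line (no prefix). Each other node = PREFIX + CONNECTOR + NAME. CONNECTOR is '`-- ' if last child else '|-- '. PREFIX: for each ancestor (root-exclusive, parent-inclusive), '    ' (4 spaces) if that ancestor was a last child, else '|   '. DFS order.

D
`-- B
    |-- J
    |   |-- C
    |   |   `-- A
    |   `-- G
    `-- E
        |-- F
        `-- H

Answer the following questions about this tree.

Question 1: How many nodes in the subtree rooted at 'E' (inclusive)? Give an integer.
Answer: 3

Derivation:
Subtree rooted at E contains: E, F, H
Count = 3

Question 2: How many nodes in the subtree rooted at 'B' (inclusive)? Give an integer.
Answer: 8

Derivation:
Subtree rooted at B contains: A, B, C, E, F, G, H, J
Count = 8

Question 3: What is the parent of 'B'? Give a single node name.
Answer: D

Derivation:
Scan adjacency: B appears as child of D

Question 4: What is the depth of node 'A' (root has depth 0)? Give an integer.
Path from root to A: D -> B -> J -> C -> A
Depth = number of edges = 4

Answer: 4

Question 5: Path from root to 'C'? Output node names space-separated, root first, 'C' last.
Answer: D B J C

Derivation:
Walk down from root: D -> B -> J -> C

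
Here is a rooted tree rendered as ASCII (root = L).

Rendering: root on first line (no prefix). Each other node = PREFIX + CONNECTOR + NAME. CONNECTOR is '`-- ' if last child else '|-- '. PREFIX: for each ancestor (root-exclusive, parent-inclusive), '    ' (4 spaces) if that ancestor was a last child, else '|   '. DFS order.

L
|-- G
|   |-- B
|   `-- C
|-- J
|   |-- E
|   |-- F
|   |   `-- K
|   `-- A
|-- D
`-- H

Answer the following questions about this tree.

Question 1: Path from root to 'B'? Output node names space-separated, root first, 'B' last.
Walk down from root: L -> G -> B

Answer: L G B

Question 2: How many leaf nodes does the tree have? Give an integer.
Answer: 7

Derivation:
Leaves (nodes with no children): A, B, C, D, E, H, K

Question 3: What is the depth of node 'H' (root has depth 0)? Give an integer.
Answer: 1

Derivation:
Path from root to H: L -> H
Depth = number of edges = 1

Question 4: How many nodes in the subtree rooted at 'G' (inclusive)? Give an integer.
Answer: 3

Derivation:
Subtree rooted at G contains: B, C, G
Count = 3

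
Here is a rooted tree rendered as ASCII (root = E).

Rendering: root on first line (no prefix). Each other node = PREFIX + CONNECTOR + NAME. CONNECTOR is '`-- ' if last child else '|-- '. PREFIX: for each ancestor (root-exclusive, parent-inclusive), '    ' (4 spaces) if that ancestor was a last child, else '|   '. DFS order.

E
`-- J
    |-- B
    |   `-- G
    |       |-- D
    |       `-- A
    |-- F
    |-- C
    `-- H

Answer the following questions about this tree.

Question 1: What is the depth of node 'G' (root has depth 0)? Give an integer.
Answer: 3

Derivation:
Path from root to G: E -> J -> B -> G
Depth = number of edges = 3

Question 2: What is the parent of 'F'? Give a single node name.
Scan adjacency: F appears as child of J

Answer: J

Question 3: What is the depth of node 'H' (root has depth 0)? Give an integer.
Path from root to H: E -> J -> H
Depth = number of edges = 2

Answer: 2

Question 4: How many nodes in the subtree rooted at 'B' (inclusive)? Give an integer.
Answer: 4

Derivation:
Subtree rooted at B contains: A, B, D, G
Count = 4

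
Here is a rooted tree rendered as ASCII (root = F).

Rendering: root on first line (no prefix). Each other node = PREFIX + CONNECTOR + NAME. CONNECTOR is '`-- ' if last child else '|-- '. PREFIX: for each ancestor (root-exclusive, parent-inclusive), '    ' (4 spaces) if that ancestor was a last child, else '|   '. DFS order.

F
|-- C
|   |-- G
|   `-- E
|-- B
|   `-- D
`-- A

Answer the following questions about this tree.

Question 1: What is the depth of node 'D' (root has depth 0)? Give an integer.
Answer: 2

Derivation:
Path from root to D: F -> B -> D
Depth = number of edges = 2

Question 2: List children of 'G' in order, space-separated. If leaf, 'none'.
Node G's children (from adjacency): (leaf)

Answer: none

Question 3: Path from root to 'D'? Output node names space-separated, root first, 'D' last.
Answer: F B D

Derivation:
Walk down from root: F -> B -> D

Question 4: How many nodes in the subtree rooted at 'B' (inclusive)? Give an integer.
Answer: 2

Derivation:
Subtree rooted at B contains: B, D
Count = 2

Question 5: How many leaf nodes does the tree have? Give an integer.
Answer: 4

Derivation:
Leaves (nodes with no children): A, D, E, G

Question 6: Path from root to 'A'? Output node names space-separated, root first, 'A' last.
Answer: F A

Derivation:
Walk down from root: F -> A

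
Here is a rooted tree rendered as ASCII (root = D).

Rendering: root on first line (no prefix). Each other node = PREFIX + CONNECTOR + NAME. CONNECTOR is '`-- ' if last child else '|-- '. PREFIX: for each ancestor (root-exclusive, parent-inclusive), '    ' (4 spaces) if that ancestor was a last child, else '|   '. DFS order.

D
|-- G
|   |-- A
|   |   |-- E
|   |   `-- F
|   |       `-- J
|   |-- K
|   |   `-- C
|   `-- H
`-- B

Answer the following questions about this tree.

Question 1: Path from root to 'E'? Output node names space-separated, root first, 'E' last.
Walk down from root: D -> G -> A -> E

Answer: D G A E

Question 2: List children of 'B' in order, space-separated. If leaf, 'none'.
Node B's children (from adjacency): (leaf)

Answer: none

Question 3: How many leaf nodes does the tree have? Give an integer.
Leaves (nodes with no children): B, C, E, H, J

Answer: 5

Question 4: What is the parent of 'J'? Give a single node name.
Scan adjacency: J appears as child of F

Answer: F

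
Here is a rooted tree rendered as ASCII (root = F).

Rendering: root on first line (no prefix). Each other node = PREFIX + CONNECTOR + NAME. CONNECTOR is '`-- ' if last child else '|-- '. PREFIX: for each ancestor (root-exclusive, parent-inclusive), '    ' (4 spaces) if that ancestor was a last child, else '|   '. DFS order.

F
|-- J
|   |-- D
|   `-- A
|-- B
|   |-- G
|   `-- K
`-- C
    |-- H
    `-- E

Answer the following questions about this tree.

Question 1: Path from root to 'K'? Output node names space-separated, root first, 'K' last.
Answer: F B K

Derivation:
Walk down from root: F -> B -> K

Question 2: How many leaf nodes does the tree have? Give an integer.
Answer: 6

Derivation:
Leaves (nodes with no children): A, D, E, G, H, K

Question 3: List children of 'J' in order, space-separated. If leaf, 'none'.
Answer: D A

Derivation:
Node J's children (from adjacency): D, A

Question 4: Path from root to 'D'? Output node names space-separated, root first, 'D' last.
Walk down from root: F -> J -> D

Answer: F J D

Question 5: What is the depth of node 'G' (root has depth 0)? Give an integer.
Answer: 2

Derivation:
Path from root to G: F -> B -> G
Depth = number of edges = 2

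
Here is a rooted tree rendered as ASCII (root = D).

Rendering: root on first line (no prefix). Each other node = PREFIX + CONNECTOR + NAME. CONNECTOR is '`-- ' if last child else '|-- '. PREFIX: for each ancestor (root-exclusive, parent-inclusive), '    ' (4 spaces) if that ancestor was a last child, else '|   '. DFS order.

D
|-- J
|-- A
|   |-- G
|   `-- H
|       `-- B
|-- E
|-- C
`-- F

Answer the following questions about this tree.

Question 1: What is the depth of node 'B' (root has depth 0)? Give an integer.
Path from root to B: D -> A -> H -> B
Depth = number of edges = 3

Answer: 3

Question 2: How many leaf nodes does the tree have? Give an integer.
Leaves (nodes with no children): B, C, E, F, G, J

Answer: 6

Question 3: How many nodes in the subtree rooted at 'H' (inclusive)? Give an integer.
Subtree rooted at H contains: B, H
Count = 2

Answer: 2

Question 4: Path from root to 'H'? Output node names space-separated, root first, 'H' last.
Walk down from root: D -> A -> H

Answer: D A H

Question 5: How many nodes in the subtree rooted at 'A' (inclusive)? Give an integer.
Answer: 4

Derivation:
Subtree rooted at A contains: A, B, G, H
Count = 4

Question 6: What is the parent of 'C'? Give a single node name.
Scan adjacency: C appears as child of D

Answer: D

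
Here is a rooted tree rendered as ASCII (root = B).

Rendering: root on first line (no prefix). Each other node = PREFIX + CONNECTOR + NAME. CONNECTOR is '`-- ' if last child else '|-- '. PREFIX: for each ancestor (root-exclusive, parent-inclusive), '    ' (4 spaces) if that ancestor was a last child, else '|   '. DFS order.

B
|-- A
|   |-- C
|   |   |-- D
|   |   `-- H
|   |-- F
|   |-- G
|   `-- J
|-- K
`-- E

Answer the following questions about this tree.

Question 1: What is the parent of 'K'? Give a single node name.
Scan adjacency: K appears as child of B

Answer: B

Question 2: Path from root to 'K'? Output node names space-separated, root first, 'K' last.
Walk down from root: B -> K

Answer: B K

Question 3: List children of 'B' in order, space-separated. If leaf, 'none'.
Node B's children (from adjacency): A, K, E

Answer: A K E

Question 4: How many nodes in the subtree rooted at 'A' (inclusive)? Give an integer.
Subtree rooted at A contains: A, C, D, F, G, H, J
Count = 7

Answer: 7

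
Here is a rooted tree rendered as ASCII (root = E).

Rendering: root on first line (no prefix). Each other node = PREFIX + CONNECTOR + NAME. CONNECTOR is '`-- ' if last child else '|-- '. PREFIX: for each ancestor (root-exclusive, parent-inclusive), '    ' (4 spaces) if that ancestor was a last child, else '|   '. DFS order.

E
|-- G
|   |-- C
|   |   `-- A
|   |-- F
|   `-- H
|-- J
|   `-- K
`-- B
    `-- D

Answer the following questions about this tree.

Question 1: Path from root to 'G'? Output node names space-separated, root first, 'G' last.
Answer: E G

Derivation:
Walk down from root: E -> G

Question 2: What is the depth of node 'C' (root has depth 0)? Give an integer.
Path from root to C: E -> G -> C
Depth = number of edges = 2

Answer: 2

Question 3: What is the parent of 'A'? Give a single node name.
Scan adjacency: A appears as child of C

Answer: C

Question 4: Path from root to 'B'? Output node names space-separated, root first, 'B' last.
Walk down from root: E -> B

Answer: E B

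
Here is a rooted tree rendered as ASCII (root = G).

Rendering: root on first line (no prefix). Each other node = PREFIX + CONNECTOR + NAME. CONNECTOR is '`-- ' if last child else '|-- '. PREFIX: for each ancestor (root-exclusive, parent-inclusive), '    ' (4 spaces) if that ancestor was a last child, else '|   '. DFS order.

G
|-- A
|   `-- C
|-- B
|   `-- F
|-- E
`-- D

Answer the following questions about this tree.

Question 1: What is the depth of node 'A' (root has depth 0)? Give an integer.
Path from root to A: G -> A
Depth = number of edges = 1

Answer: 1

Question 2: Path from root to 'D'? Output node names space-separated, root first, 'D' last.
Walk down from root: G -> D

Answer: G D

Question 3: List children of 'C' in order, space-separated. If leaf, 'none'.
Answer: none

Derivation:
Node C's children (from adjacency): (leaf)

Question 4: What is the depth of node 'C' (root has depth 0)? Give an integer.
Answer: 2

Derivation:
Path from root to C: G -> A -> C
Depth = number of edges = 2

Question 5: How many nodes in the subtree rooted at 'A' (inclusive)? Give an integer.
Answer: 2

Derivation:
Subtree rooted at A contains: A, C
Count = 2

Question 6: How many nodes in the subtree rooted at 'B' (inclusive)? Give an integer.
Answer: 2

Derivation:
Subtree rooted at B contains: B, F
Count = 2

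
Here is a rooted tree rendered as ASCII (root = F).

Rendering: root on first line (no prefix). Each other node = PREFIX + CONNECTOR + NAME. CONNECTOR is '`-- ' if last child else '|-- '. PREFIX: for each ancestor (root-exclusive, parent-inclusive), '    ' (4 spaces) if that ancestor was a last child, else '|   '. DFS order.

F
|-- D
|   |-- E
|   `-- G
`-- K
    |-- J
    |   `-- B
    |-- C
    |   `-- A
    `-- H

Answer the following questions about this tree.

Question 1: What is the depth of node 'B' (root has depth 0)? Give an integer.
Answer: 3

Derivation:
Path from root to B: F -> K -> J -> B
Depth = number of edges = 3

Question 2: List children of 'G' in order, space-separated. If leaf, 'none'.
Node G's children (from adjacency): (leaf)

Answer: none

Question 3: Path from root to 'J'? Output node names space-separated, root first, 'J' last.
Answer: F K J

Derivation:
Walk down from root: F -> K -> J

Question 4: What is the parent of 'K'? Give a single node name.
Scan adjacency: K appears as child of F

Answer: F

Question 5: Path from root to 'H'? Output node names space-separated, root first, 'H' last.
Walk down from root: F -> K -> H

Answer: F K H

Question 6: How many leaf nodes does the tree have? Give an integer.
Leaves (nodes with no children): A, B, E, G, H

Answer: 5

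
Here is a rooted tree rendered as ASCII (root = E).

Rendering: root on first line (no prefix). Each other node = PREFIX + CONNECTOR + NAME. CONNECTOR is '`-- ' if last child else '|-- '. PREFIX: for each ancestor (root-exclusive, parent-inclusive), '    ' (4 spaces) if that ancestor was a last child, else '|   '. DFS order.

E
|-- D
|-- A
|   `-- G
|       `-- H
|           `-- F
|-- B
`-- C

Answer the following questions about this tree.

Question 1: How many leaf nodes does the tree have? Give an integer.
Leaves (nodes with no children): B, C, D, F

Answer: 4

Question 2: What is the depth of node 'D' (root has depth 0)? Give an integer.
Path from root to D: E -> D
Depth = number of edges = 1

Answer: 1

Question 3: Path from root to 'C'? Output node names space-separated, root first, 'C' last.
Answer: E C

Derivation:
Walk down from root: E -> C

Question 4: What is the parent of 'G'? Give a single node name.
Scan adjacency: G appears as child of A

Answer: A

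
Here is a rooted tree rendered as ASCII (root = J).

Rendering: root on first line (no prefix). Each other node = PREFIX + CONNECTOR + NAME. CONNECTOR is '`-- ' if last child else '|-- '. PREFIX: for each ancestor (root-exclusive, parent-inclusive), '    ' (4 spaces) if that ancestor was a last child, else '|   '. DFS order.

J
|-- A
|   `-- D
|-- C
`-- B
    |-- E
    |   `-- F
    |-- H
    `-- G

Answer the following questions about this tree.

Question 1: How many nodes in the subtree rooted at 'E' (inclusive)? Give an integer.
Subtree rooted at E contains: E, F
Count = 2

Answer: 2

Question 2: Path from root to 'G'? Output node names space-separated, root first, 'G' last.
Answer: J B G

Derivation:
Walk down from root: J -> B -> G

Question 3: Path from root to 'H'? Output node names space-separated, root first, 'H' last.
Walk down from root: J -> B -> H

Answer: J B H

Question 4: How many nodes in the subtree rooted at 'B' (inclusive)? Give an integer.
Subtree rooted at B contains: B, E, F, G, H
Count = 5

Answer: 5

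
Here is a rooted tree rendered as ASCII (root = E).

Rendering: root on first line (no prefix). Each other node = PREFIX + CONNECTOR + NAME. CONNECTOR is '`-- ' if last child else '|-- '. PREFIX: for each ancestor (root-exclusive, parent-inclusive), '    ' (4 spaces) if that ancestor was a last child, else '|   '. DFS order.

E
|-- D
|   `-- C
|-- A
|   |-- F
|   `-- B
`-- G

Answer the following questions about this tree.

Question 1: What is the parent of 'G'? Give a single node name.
Answer: E

Derivation:
Scan adjacency: G appears as child of E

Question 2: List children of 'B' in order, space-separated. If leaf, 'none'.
Answer: none

Derivation:
Node B's children (from adjacency): (leaf)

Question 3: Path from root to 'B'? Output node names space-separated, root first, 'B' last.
Walk down from root: E -> A -> B

Answer: E A B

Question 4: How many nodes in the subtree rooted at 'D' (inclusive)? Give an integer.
Subtree rooted at D contains: C, D
Count = 2

Answer: 2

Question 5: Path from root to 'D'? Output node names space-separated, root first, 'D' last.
Walk down from root: E -> D

Answer: E D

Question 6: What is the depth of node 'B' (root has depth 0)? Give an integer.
Answer: 2

Derivation:
Path from root to B: E -> A -> B
Depth = number of edges = 2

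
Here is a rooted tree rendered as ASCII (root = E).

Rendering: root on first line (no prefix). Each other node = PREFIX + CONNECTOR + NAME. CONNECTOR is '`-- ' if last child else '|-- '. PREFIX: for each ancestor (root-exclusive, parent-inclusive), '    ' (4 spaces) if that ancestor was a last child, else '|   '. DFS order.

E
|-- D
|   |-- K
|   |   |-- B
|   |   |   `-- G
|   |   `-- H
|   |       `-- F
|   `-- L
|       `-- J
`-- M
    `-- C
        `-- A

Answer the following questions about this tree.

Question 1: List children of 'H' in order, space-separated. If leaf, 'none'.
Answer: F

Derivation:
Node H's children (from adjacency): F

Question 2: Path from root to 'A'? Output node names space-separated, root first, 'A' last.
Walk down from root: E -> M -> C -> A

Answer: E M C A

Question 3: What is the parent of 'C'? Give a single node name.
Scan adjacency: C appears as child of M

Answer: M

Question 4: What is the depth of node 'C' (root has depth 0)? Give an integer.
Path from root to C: E -> M -> C
Depth = number of edges = 2

Answer: 2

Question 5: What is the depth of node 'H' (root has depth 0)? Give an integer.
Path from root to H: E -> D -> K -> H
Depth = number of edges = 3

Answer: 3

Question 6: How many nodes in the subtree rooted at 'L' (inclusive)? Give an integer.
Subtree rooted at L contains: J, L
Count = 2

Answer: 2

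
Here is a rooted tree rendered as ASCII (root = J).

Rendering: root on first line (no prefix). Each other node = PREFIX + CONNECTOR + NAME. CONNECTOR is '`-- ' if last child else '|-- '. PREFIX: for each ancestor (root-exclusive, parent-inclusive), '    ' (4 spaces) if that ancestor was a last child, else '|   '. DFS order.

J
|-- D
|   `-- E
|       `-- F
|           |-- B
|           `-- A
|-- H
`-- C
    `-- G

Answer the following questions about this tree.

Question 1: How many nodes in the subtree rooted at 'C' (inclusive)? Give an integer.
Subtree rooted at C contains: C, G
Count = 2

Answer: 2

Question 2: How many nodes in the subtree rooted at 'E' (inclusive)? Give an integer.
Subtree rooted at E contains: A, B, E, F
Count = 4

Answer: 4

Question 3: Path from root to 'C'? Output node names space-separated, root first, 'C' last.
Answer: J C

Derivation:
Walk down from root: J -> C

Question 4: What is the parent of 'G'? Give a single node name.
Scan adjacency: G appears as child of C

Answer: C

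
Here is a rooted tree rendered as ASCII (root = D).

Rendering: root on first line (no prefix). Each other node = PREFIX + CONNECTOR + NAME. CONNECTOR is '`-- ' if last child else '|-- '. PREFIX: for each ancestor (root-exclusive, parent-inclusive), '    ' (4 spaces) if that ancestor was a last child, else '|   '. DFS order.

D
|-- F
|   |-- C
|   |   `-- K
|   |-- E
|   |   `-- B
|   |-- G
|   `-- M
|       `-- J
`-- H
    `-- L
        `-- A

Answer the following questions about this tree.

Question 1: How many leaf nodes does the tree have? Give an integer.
Answer: 5

Derivation:
Leaves (nodes with no children): A, B, G, J, K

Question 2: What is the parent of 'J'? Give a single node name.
Answer: M

Derivation:
Scan adjacency: J appears as child of M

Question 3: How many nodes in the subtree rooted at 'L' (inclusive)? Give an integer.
Subtree rooted at L contains: A, L
Count = 2

Answer: 2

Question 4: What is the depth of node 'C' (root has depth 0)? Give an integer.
Answer: 2

Derivation:
Path from root to C: D -> F -> C
Depth = number of edges = 2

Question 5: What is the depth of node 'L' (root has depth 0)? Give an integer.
Path from root to L: D -> H -> L
Depth = number of edges = 2

Answer: 2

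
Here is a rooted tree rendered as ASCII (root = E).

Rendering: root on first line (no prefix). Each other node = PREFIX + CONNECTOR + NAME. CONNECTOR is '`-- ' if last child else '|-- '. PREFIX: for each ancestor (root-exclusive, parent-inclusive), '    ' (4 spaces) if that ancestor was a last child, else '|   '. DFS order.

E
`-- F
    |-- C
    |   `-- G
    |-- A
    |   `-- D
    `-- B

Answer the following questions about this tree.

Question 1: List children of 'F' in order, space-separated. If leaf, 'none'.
Node F's children (from adjacency): C, A, B

Answer: C A B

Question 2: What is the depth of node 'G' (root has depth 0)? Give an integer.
Answer: 3

Derivation:
Path from root to G: E -> F -> C -> G
Depth = number of edges = 3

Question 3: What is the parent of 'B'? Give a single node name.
Scan adjacency: B appears as child of F

Answer: F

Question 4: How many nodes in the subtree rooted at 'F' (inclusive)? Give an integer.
Answer: 6

Derivation:
Subtree rooted at F contains: A, B, C, D, F, G
Count = 6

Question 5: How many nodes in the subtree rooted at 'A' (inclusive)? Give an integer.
Subtree rooted at A contains: A, D
Count = 2

Answer: 2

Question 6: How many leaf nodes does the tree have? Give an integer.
Answer: 3

Derivation:
Leaves (nodes with no children): B, D, G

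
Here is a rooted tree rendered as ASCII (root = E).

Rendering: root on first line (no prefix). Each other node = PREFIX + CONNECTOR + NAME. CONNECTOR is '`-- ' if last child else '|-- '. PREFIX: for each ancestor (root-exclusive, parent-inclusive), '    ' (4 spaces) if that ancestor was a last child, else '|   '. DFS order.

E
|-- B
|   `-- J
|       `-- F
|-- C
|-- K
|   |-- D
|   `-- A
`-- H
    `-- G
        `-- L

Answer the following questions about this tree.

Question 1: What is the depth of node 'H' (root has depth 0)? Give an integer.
Path from root to H: E -> H
Depth = number of edges = 1

Answer: 1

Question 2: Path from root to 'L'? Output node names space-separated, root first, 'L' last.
Walk down from root: E -> H -> G -> L

Answer: E H G L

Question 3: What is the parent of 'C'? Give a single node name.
Answer: E

Derivation:
Scan adjacency: C appears as child of E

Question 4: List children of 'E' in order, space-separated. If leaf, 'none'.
Node E's children (from adjacency): B, C, K, H

Answer: B C K H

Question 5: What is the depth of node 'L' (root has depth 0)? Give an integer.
Path from root to L: E -> H -> G -> L
Depth = number of edges = 3

Answer: 3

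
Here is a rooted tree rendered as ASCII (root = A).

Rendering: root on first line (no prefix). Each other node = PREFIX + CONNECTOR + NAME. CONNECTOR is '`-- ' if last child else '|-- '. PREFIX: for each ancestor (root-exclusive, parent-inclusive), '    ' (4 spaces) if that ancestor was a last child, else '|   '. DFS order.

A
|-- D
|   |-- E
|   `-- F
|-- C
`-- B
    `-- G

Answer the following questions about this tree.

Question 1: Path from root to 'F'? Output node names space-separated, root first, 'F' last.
Answer: A D F

Derivation:
Walk down from root: A -> D -> F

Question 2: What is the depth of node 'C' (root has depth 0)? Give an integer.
Path from root to C: A -> C
Depth = number of edges = 1

Answer: 1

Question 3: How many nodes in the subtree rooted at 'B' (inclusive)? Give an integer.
Subtree rooted at B contains: B, G
Count = 2

Answer: 2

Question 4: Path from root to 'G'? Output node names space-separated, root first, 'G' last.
Walk down from root: A -> B -> G

Answer: A B G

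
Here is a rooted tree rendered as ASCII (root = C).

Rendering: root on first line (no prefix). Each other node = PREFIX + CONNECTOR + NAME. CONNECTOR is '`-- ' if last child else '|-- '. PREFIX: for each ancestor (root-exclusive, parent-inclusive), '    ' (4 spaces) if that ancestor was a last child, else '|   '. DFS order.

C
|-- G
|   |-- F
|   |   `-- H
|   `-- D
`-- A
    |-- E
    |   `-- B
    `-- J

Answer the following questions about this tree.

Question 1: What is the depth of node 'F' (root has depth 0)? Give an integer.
Path from root to F: C -> G -> F
Depth = number of edges = 2

Answer: 2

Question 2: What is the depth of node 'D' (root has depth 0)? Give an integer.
Answer: 2

Derivation:
Path from root to D: C -> G -> D
Depth = number of edges = 2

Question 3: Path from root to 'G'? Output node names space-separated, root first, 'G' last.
Walk down from root: C -> G

Answer: C G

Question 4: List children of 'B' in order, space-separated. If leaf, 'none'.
Answer: none

Derivation:
Node B's children (from adjacency): (leaf)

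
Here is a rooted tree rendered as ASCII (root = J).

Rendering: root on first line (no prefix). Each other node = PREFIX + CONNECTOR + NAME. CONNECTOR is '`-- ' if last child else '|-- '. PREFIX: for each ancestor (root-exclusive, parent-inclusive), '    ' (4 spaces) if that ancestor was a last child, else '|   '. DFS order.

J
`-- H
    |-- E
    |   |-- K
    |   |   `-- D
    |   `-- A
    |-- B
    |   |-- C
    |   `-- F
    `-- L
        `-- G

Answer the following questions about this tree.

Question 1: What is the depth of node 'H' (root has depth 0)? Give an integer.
Path from root to H: J -> H
Depth = number of edges = 1

Answer: 1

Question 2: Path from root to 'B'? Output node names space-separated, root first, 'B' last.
Answer: J H B

Derivation:
Walk down from root: J -> H -> B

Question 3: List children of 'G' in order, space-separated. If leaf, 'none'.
Node G's children (from adjacency): (leaf)

Answer: none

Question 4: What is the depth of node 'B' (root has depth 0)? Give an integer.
Path from root to B: J -> H -> B
Depth = number of edges = 2

Answer: 2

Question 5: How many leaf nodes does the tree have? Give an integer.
Answer: 5

Derivation:
Leaves (nodes with no children): A, C, D, F, G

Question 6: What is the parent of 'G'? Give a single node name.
Answer: L

Derivation:
Scan adjacency: G appears as child of L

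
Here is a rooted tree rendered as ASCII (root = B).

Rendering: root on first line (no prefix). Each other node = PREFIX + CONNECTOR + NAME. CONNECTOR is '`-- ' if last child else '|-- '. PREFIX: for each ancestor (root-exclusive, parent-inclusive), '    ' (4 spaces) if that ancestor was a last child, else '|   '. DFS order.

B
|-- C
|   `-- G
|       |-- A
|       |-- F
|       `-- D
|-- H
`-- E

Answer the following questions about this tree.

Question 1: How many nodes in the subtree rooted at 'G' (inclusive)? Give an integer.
Answer: 4

Derivation:
Subtree rooted at G contains: A, D, F, G
Count = 4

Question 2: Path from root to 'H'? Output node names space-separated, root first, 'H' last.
Answer: B H

Derivation:
Walk down from root: B -> H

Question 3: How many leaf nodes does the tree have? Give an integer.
Answer: 5

Derivation:
Leaves (nodes with no children): A, D, E, F, H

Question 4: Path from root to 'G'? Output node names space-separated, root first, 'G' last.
Walk down from root: B -> C -> G

Answer: B C G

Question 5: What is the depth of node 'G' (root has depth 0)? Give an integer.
Answer: 2

Derivation:
Path from root to G: B -> C -> G
Depth = number of edges = 2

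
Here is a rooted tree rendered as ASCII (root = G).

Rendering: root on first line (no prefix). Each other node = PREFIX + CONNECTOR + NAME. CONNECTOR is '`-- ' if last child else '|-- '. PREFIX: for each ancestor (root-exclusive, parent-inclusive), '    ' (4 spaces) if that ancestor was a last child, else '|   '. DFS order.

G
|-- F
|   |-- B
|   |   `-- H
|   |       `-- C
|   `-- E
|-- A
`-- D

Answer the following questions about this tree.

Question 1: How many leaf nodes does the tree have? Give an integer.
Answer: 4

Derivation:
Leaves (nodes with no children): A, C, D, E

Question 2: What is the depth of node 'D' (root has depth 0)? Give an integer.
Answer: 1

Derivation:
Path from root to D: G -> D
Depth = number of edges = 1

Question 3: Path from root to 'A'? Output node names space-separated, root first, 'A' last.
Walk down from root: G -> A

Answer: G A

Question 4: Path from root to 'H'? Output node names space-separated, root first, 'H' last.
Answer: G F B H

Derivation:
Walk down from root: G -> F -> B -> H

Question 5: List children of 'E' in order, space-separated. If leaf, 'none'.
Node E's children (from adjacency): (leaf)

Answer: none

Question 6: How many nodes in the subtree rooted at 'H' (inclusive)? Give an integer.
Answer: 2

Derivation:
Subtree rooted at H contains: C, H
Count = 2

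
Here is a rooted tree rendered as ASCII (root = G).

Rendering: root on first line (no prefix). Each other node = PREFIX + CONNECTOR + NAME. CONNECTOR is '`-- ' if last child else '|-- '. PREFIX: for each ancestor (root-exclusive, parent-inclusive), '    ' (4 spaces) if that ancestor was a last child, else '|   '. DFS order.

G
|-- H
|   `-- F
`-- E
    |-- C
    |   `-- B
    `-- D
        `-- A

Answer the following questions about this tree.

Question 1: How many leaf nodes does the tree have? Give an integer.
Leaves (nodes with no children): A, B, F

Answer: 3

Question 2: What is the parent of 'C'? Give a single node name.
Scan adjacency: C appears as child of E

Answer: E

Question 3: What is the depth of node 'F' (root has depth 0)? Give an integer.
Path from root to F: G -> H -> F
Depth = number of edges = 2

Answer: 2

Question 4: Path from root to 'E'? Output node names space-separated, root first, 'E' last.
Answer: G E

Derivation:
Walk down from root: G -> E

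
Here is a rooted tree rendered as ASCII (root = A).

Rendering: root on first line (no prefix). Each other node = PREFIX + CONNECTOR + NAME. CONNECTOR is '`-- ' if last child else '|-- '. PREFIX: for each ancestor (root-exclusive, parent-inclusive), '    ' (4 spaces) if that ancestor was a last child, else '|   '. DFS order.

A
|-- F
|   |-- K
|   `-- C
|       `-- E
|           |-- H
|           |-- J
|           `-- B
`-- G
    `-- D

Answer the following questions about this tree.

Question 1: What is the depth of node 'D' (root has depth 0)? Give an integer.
Answer: 2

Derivation:
Path from root to D: A -> G -> D
Depth = number of edges = 2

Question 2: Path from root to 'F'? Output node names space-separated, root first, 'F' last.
Answer: A F

Derivation:
Walk down from root: A -> F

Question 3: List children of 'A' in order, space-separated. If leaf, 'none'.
Node A's children (from adjacency): F, G

Answer: F G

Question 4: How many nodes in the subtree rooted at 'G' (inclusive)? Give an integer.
Answer: 2

Derivation:
Subtree rooted at G contains: D, G
Count = 2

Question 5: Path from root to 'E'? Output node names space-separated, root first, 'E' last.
Answer: A F C E

Derivation:
Walk down from root: A -> F -> C -> E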